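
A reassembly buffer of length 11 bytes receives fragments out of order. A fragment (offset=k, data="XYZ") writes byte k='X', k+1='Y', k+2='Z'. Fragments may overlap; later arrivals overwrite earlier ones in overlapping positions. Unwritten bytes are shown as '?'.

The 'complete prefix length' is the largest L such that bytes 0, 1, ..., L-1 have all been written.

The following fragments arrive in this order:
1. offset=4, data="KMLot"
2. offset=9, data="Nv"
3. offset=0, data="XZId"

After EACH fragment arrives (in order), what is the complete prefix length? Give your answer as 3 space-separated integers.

Answer: 0 0 11

Derivation:
Fragment 1: offset=4 data="KMLot" -> buffer=????KMLot?? -> prefix_len=0
Fragment 2: offset=9 data="Nv" -> buffer=????KMLotNv -> prefix_len=0
Fragment 3: offset=0 data="XZId" -> buffer=XZIdKMLotNv -> prefix_len=11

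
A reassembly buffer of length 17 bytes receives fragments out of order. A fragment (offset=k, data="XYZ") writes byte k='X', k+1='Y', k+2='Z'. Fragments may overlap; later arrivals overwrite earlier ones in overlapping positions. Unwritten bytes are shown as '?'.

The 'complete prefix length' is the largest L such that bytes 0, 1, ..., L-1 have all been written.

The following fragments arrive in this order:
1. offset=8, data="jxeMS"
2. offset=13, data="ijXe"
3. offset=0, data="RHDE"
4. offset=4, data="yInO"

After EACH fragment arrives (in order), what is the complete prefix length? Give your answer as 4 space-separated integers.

Fragment 1: offset=8 data="jxeMS" -> buffer=????????jxeMS???? -> prefix_len=0
Fragment 2: offset=13 data="ijXe" -> buffer=????????jxeMSijXe -> prefix_len=0
Fragment 3: offset=0 data="RHDE" -> buffer=RHDE????jxeMSijXe -> prefix_len=4
Fragment 4: offset=4 data="yInO" -> buffer=RHDEyInOjxeMSijXe -> prefix_len=17

Answer: 0 0 4 17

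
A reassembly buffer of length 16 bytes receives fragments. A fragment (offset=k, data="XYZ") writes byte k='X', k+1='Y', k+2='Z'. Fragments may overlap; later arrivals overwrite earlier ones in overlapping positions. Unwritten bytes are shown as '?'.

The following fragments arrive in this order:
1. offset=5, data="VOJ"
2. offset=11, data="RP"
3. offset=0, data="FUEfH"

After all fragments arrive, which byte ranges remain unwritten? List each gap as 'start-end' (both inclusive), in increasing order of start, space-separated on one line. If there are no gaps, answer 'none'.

Fragment 1: offset=5 len=3
Fragment 2: offset=11 len=2
Fragment 3: offset=0 len=5
Gaps: 8-10 13-15

Answer: 8-10 13-15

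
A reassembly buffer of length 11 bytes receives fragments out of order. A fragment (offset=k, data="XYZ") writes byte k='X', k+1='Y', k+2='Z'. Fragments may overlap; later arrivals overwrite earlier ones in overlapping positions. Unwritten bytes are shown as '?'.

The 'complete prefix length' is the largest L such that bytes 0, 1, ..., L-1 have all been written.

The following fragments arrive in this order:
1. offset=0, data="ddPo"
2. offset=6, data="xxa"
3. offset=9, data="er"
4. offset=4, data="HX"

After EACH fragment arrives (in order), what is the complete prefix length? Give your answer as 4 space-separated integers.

Fragment 1: offset=0 data="ddPo" -> buffer=ddPo??????? -> prefix_len=4
Fragment 2: offset=6 data="xxa" -> buffer=ddPo??xxa?? -> prefix_len=4
Fragment 3: offset=9 data="er" -> buffer=ddPo??xxaer -> prefix_len=4
Fragment 4: offset=4 data="HX" -> buffer=ddPoHXxxaer -> prefix_len=11

Answer: 4 4 4 11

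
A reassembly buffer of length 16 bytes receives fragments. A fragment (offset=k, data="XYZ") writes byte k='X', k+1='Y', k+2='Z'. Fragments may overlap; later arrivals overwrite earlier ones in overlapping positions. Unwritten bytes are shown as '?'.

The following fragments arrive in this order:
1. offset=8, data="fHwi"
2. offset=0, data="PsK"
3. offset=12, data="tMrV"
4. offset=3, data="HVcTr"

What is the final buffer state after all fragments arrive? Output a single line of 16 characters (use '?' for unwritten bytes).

Answer: PsKHVcTrfHwitMrV

Derivation:
Fragment 1: offset=8 data="fHwi" -> buffer=????????fHwi????
Fragment 2: offset=0 data="PsK" -> buffer=PsK?????fHwi????
Fragment 3: offset=12 data="tMrV" -> buffer=PsK?????fHwitMrV
Fragment 4: offset=3 data="HVcTr" -> buffer=PsKHVcTrfHwitMrV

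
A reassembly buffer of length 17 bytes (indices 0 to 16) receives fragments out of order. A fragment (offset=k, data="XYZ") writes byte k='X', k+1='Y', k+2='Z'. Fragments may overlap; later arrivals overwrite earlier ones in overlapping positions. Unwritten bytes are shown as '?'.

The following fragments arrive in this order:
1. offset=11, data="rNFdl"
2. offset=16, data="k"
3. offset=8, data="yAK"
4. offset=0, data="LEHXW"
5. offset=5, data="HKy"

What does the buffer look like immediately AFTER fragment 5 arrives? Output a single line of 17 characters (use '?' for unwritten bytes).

Answer: LEHXWHKyyAKrNFdlk

Derivation:
Fragment 1: offset=11 data="rNFdl" -> buffer=???????????rNFdl?
Fragment 2: offset=16 data="k" -> buffer=???????????rNFdlk
Fragment 3: offset=8 data="yAK" -> buffer=????????yAKrNFdlk
Fragment 4: offset=0 data="LEHXW" -> buffer=LEHXW???yAKrNFdlk
Fragment 5: offset=5 data="HKy" -> buffer=LEHXWHKyyAKrNFdlk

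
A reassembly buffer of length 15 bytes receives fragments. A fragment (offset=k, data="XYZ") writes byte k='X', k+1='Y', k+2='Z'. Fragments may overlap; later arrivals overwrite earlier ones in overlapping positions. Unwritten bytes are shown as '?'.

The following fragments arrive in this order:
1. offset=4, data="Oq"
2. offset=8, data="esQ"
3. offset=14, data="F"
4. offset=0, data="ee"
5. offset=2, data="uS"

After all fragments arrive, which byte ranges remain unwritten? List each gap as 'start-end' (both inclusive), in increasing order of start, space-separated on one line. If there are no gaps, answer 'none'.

Fragment 1: offset=4 len=2
Fragment 2: offset=8 len=3
Fragment 3: offset=14 len=1
Fragment 4: offset=0 len=2
Fragment 5: offset=2 len=2
Gaps: 6-7 11-13

Answer: 6-7 11-13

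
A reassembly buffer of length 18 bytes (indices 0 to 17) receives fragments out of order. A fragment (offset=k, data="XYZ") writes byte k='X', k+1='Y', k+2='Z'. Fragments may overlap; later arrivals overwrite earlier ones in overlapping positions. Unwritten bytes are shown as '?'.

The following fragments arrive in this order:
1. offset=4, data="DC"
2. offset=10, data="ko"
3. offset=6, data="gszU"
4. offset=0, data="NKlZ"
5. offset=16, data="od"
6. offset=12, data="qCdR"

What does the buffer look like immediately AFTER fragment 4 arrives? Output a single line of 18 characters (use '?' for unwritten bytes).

Fragment 1: offset=4 data="DC" -> buffer=????DC????????????
Fragment 2: offset=10 data="ko" -> buffer=????DC????ko??????
Fragment 3: offset=6 data="gszU" -> buffer=????DCgszUko??????
Fragment 4: offset=0 data="NKlZ" -> buffer=NKlZDCgszUko??????

Answer: NKlZDCgszUko??????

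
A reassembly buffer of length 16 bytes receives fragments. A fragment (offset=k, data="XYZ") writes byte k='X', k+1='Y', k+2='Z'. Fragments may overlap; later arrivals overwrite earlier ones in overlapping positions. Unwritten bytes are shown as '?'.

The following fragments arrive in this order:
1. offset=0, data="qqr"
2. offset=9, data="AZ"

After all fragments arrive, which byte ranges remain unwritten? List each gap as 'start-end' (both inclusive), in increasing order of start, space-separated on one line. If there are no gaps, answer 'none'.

Answer: 3-8 11-15

Derivation:
Fragment 1: offset=0 len=3
Fragment 2: offset=9 len=2
Gaps: 3-8 11-15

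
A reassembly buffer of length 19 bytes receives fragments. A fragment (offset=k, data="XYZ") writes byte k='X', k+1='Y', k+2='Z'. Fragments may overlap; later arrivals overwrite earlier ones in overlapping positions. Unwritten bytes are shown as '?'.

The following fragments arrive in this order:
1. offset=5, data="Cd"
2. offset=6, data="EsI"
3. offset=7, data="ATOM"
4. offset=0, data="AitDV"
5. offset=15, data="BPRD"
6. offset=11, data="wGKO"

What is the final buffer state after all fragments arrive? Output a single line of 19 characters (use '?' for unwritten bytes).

Answer: AitDVCEATOMwGKOBPRD

Derivation:
Fragment 1: offset=5 data="Cd" -> buffer=?????Cd????????????
Fragment 2: offset=6 data="EsI" -> buffer=?????CEsI??????????
Fragment 3: offset=7 data="ATOM" -> buffer=?????CEATOM????????
Fragment 4: offset=0 data="AitDV" -> buffer=AitDVCEATOM????????
Fragment 5: offset=15 data="BPRD" -> buffer=AitDVCEATOM????BPRD
Fragment 6: offset=11 data="wGKO" -> buffer=AitDVCEATOMwGKOBPRD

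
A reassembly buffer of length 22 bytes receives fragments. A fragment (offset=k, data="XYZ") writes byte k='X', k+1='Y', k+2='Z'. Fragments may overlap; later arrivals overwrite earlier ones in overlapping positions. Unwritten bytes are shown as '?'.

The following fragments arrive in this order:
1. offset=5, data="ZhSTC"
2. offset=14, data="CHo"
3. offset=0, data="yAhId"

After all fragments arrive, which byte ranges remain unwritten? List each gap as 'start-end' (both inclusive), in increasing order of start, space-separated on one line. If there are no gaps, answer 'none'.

Answer: 10-13 17-21

Derivation:
Fragment 1: offset=5 len=5
Fragment 2: offset=14 len=3
Fragment 3: offset=0 len=5
Gaps: 10-13 17-21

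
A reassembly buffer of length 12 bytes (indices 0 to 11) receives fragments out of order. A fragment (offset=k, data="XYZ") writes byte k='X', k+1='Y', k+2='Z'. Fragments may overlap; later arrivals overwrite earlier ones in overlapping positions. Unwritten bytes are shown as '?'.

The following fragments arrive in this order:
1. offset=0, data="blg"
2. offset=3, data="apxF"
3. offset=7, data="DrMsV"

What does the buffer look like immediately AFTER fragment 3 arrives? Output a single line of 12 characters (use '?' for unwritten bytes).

Fragment 1: offset=0 data="blg" -> buffer=blg?????????
Fragment 2: offset=3 data="apxF" -> buffer=blgapxF?????
Fragment 3: offset=7 data="DrMsV" -> buffer=blgapxFDrMsV

Answer: blgapxFDrMsV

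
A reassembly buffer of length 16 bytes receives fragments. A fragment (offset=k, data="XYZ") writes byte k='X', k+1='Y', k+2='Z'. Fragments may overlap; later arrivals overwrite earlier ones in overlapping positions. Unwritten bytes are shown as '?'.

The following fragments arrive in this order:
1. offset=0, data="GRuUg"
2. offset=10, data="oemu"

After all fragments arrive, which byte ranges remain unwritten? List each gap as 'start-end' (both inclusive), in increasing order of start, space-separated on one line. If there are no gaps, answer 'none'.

Answer: 5-9 14-15

Derivation:
Fragment 1: offset=0 len=5
Fragment 2: offset=10 len=4
Gaps: 5-9 14-15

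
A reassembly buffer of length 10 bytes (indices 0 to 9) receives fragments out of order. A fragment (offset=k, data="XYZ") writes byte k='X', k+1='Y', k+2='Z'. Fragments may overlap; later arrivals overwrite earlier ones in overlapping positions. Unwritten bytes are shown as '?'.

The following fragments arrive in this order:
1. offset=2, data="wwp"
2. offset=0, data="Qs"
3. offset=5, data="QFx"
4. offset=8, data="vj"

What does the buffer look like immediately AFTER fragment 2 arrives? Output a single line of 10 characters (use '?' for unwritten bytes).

Fragment 1: offset=2 data="wwp" -> buffer=??wwp?????
Fragment 2: offset=0 data="Qs" -> buffer=Qswwp?????

Answer: Qswwp?????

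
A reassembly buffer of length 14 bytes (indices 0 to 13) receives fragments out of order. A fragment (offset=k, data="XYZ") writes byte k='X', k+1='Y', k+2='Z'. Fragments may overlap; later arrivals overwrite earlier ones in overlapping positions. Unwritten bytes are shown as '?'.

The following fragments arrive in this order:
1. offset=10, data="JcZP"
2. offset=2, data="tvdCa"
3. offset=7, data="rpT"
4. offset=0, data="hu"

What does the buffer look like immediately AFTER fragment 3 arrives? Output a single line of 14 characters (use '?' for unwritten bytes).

Fragment 1: offset=10 data="JcZP" -> buffer=??????????JcZP
Fragment 2: offset=2 data="tvdCa" -> buffer=??tvdCa???JcZP
Fragment 3: offset=7 data="rpT" -> buffer=??tvdCarpTJcZP

Answer: ??tvdCarpTJcZP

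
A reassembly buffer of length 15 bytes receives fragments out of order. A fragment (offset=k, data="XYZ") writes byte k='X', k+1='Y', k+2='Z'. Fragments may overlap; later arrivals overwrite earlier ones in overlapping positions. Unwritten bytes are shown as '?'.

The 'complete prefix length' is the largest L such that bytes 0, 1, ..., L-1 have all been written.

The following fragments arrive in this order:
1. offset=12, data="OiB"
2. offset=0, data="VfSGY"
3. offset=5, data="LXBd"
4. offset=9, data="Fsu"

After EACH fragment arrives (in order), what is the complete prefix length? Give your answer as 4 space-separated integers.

Fragment 1: offset=12 data="OiB" -> buffer=????????????OiB -> prefix_len=0
Fragment 2: offset=0 data="VfSGY" -> buffer=VfSGY???????OiB -> prefix_len=5
Fragment 3: offset=5 data="LXBd" -> buffer=VfSGYLXBd???OiB -> prefix_len=9
Fragment 4: offset=9 data="Fsu" -> buffer=VfSGYLXBdFsuOiB -> prefix_len=15

Answer: 0 5 9 15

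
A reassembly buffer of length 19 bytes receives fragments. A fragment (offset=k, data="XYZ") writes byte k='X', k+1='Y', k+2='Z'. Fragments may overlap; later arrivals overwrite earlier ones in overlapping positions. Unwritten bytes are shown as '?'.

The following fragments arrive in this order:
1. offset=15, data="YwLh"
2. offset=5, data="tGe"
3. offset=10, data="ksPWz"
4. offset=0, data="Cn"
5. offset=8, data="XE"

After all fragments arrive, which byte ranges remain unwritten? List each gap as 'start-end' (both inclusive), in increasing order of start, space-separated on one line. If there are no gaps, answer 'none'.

Answer: 2-4

Derivation:
Fragment 1: offset=15 len=4
Fragment 2: offset=5 len=3
Fragment 3: offset=10 len=5
Fragment 4: offset=0 len=2
Fragment 5: offset=8 len=2
Gaps: 2-4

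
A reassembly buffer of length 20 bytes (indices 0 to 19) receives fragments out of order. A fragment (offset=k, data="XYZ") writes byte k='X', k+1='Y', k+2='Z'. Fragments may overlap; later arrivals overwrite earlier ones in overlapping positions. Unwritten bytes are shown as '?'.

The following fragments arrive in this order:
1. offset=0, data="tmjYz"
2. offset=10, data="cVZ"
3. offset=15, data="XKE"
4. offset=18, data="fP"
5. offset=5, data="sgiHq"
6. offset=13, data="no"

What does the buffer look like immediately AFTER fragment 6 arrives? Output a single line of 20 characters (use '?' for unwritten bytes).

Answer: tmjYzsgiHqcVZnoXKEfP

Derivation:
Fragment 1: offset=0 data="tmjYz" -> buffer=tmjYz???????????????
Fragment 2: offset=10 data="cVZ" -> buffer=tmjYz?????cVZ???????
Fragment 3: offset=15 data="XKE" -> buffer=tmjYz?????cVZ??XKE??
Fragment 4: offset=18 data="fP" -> buffer=tmjYz?????cVZ??XKEfP
Fragment 5: offset=5 data="sgiHq" -> buffer=tmjYzsgiHqcVZ??XKEfP
Fragment 6: offset=13 data="no" -> buffer=tmjYzsgiHqcVZnoXKEfP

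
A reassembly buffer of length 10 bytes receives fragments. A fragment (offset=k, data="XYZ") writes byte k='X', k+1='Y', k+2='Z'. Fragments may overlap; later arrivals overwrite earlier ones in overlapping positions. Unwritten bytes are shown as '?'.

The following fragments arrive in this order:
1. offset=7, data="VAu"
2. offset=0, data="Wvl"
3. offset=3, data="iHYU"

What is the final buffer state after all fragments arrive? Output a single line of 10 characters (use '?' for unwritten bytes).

Fragment 1: offset=7 data="VAu" -> buffer=???????VAu
Fragment 2: offset=0 data="Wvl" -> buffer=Wvl????VAu
Fragment 3: offset=3 data="iHYU" -> buffer=WvliHYUVAu

Answer: WvliHYUVAu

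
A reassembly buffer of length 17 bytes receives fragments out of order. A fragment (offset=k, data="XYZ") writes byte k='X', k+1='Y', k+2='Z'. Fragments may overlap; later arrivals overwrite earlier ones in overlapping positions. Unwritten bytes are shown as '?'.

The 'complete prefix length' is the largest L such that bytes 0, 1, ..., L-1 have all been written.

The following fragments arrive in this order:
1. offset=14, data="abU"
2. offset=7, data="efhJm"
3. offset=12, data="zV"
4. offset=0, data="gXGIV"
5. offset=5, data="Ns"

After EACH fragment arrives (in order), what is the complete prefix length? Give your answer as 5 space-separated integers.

Answer: 0 0 0 5 17

Derivation:
Fragment 1: offset=14 data="abU" -> buffer=??????????????abU -> prefix_len=0
Fragment 2: offset=7 data="efhJm" -> buffer=???????efhJm??abU -> prefix_len=0
Fragment 3: offset=12 data="zV" -> buffer=???????efhJmzVabU -> prefix_len=0
Fragment 4: offset=0 data="gXGIV" -> buffer=gXGIV??efhJmzVabU -> prefix_len=5
Fragment 5: offset=5 data="Ns" -> buffer=gXGIVNsefhJmzVabU -> prefix_len=17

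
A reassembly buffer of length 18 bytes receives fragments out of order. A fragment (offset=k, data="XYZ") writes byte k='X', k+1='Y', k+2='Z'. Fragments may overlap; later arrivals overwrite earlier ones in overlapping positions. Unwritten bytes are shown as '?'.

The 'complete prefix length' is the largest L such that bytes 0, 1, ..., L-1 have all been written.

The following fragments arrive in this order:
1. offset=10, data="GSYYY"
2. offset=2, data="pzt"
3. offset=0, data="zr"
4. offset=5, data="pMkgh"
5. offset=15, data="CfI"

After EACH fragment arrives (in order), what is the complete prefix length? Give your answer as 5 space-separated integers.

Fragment 1: offset=10 data="GSYYY" -> buffer=??????????GSYYY??? -> prefix_len=0
Fragment 2: offset=2 data="pzt" -> buffer=??pzt?????GSYYY??? -> prefix_len=0
Fragment 3: offset=0 data="zr" -> buffer=zrpzt?????GSYYY??? -> prefix_len=5
Fragment 4: offset=5 data="pMkgh" -> buffer=zrpztpMkghGSYYY??? -> prefix_len=15
Fragment 5: offset=15 data="CfI" -> buffer=zrpztpMkghGSYYYCfI -> prefix_len=18

Answer: 0 0 5 15 18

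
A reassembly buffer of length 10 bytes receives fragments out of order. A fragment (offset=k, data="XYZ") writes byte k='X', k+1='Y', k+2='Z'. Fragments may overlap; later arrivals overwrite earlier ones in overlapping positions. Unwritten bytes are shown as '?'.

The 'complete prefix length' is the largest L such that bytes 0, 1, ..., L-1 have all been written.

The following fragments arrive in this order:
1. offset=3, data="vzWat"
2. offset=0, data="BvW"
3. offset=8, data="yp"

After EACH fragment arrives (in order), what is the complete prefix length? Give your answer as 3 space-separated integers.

Answer: 0 8 10

Derivation:
Fragment 1: offset=3 data="vzWat" -> buffer=???vzWat?? -> prefix_len=0
Fragment 2: offset=0 data="BvW" -> buffer=BvWvzWat?? -> prefix_len=8
Fragment 3: offset=8 data="yp" -> buffer=BvWvzWatyp -> prefix_len=10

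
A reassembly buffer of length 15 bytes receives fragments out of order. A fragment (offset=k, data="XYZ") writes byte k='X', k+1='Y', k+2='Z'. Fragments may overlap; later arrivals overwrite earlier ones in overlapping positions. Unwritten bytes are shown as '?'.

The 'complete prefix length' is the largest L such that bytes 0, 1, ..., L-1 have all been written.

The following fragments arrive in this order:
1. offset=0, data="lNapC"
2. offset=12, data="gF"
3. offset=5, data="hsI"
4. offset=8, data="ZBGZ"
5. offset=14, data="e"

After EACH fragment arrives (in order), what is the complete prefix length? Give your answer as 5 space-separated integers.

Fragment 1: offset=0 data="lNapC" -> buffer=lNapC?????????? -> prefix_len=5
Fragment 2: offset=12 data="gF" -> buffer=lNapC???????gF? -> prefix_len=5
Fragment 3: offset=5 data="hsI" -> buffer=lNapChsI????gF? -> prefix_len=8
Fragment 4: offset=8 data="ZBGZ" -> buffer=lNapChsIZBGZgF? -> prefix_len=14
Fragment 5: offset=14 data="e" -> buffer=lNapChsIZBGZgFe -> prefix_len=15

Answer: 5 5 8 14 15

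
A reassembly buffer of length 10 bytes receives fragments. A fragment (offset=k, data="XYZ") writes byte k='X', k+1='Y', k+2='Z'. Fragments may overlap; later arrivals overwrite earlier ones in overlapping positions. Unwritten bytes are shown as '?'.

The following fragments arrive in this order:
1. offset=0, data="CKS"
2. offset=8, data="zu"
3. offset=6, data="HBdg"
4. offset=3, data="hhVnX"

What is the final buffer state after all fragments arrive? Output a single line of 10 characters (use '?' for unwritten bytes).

Fragment 1: offset=0 data="CKS" -> buffer=CKS???????
Fragment 2: offset=8 data="zu" -> buffer=CKS?????zu
Fragment 3: offset=6 data="HBdg" -> buffer=CKS???HBdg
Fragment 4: offset=3 data="hhVnX" -> buffer=CKShhVnXdg

Answer: CKShhVnXdg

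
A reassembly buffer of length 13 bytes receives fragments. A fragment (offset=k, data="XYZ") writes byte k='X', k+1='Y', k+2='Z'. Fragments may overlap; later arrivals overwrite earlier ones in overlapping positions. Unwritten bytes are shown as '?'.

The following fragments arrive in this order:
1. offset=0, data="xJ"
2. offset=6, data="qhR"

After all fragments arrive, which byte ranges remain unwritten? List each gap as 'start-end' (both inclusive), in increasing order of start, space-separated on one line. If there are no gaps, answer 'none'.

Answer: 2-5 9-12

Derivation:
Fragment 1: offset=0 len=2
Fragment 2: offset=6 len=3
Gaps: 2-5 9-12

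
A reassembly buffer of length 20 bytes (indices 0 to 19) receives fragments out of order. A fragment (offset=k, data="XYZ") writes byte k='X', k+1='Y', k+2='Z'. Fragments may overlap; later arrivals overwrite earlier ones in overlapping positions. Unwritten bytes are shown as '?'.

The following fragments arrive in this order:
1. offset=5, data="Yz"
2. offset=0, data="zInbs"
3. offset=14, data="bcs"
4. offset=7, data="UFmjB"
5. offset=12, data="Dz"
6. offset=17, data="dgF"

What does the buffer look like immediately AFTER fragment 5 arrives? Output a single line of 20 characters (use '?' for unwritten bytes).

Answer: zInbsYzUFmjBDzbcs???

Derivation:
Fragment 1: offset=5 data="Yz" -> buffer=?????Yz?????????????
Fragment 2: offset=0 data="zInbs" -> buffer=zInbsYz?????????????
Fragment 3: offset=14 data="bcs" -> buffer=zInbsYz???????bcs???
Fragment 4: offset=7 data="UFmjB" -> buffer=zInbsYzUFmjB??bcs???
Fragment 5: offset=12 data="Dz" -> buffer=zInbsYzUFmjBDzbcs???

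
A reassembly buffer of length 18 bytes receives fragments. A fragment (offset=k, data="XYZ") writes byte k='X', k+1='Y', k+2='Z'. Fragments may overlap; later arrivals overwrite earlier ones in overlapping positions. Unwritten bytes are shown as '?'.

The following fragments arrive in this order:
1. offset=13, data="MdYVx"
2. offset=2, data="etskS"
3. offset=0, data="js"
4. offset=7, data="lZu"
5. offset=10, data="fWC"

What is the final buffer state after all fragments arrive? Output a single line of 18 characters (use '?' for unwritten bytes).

Answer: jsetskSlZufWCMdYVx

Derivation:
Fragment 1: offset=13 data="MdYVx" -> buffer=?????????????MdYVx
Fragment 2: offset=2 data="etskS" -> buffer=??etskS??????MdYVx
Fragment 3: offset=0 data="js" -> buffer=jsetskS??????MdYVx
Fragment 4: offset=7 data="lZu" -> buffer=jsetskSlZu???MdYVx
Fragment 5: offset=10 data="fWC" -> buffer=jsetskSlZufWCMdYVx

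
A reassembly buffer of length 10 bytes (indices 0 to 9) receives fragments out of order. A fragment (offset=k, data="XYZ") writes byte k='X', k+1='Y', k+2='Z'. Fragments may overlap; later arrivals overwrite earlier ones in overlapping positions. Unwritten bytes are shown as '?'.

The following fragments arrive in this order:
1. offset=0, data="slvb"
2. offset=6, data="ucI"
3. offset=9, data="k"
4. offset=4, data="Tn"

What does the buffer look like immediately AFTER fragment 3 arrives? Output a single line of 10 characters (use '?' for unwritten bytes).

Answer: slvb??ucIk

Derivation:
Fragment 1: offset=0 data="slvb" -> buffer=slvb??????
Fragment 2: offset=6 data="ucI" -> buffer=slvb??ucI?
Fragment 3: offset=9 data="k" -> buffer=slvb??ucIk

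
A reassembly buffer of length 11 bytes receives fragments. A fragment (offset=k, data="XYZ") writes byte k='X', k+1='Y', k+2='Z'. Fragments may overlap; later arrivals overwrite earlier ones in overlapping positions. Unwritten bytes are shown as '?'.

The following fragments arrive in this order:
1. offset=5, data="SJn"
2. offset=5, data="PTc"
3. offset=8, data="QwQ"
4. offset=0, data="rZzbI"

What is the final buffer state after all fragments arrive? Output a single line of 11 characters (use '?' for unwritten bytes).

Answer: rZzbIPTcQwQ

Derivation:
Fragment 1: offset=5 data="SJn" -> buffer=?????SJn???
Fragment 2: offset=5 data="PTc" -> buffer=?????PTc???
Fragment 3: offset=8 data="QwQ" -> buffer=?????PTcQwQ
Fragment 4: offset=0 data="rZzbI" -> buffer=rZzbIPTcQwQ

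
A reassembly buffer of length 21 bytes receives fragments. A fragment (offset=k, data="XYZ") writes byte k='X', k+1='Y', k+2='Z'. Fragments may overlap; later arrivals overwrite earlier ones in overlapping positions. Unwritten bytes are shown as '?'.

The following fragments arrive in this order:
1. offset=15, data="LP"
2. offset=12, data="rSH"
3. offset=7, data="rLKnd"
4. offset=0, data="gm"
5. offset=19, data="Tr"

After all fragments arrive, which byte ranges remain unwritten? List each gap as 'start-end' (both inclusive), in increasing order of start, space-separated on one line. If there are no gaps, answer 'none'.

Fragment 1: offset=15 len=2
Fragment 2: offset=12 len=3
Fragment 3: offset=7 len=5
Fragment 4: offset=0 len=2
Fragment 5: offset=19 len=2
Gaps: 2-6 17-18

Answer: 2-6 17-18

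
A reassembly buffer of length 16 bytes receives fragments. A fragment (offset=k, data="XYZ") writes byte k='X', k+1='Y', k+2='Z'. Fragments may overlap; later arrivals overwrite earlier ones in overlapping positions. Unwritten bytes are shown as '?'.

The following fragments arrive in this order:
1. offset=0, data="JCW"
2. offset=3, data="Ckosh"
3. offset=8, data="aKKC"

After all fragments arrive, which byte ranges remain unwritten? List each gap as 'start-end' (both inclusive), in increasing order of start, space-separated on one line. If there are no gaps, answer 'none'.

Answer: 12-15

Derivation:
Fragment 1: offset=0 len=3
Fragment 2: offset=3 len=5
Fragment 3: offset=8 len=4
Gaps: 12-15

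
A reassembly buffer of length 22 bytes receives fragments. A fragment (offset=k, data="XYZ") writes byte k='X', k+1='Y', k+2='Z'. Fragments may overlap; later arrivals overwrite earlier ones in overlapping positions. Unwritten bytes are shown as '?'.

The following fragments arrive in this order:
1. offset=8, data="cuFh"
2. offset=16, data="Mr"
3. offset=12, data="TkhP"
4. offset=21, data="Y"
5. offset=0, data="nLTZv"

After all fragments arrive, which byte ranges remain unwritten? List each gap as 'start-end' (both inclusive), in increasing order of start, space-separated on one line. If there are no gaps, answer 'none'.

Answer: 5-7 18-20

Derivation:
Fragment 1: offset=8 len=4
Fragment 2: offset=16 len=2
Fragment 3: offset=12 len=4
Fragment 4: offset=21 len=1
Fragment 5: offset=0 len=5
Gaps: 5-7 18-20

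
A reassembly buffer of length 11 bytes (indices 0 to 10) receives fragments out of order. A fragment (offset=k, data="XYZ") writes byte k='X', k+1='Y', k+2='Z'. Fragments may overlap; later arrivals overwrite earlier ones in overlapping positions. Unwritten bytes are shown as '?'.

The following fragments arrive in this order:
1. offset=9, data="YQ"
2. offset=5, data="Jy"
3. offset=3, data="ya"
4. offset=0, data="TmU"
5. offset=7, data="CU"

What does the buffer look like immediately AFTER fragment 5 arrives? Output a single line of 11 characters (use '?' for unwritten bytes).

Fragment 1: offset=9 data="YQ" -> buffer=?????????YQ
Fragment 2: offset=5 data="Jy" -> buffer=?????Jy??YQ
Fragment 3: offset=3 data="ya" -> buffer=???yaJy??YQ
Fragment 4: offset=0 data="TmU" -> buffer=TmUyaJy??YQ
Fragment 5: offset=7 data="CU" -> buffer=TmUyaJyCUYQ

Answer: TmUyaJyCUYQ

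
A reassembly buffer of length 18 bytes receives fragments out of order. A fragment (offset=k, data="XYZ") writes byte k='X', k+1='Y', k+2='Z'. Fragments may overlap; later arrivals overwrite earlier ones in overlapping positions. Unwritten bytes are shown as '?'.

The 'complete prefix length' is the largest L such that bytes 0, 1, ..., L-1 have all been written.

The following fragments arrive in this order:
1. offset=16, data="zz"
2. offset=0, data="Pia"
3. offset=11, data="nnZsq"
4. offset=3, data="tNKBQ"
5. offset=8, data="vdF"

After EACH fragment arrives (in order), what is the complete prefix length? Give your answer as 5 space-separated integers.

Answer: 0 3 3 8 18

Derivation:
Fragment 1: offset=16 data="zz" -> buffer=????????????????zz -> prefix_len=0
Fragment 2: offset=0 data="Pia" -> buffer=Pia?????????????zz -> prefix_len=3
Fragment 3: offset=11 data="nnZsq" -> buffer=Pia????????nnZsqzz -> prefix_len=3
Fragment 4: offset=3 data="tNKBQ" -> buffer=PiatNKBQ???nnZsqzz -> prefix_len=8
Fragment 5: offset=8 data="vdF" -> buffer=PiatNKBQvdFnnZsqzz -> prefix_len=18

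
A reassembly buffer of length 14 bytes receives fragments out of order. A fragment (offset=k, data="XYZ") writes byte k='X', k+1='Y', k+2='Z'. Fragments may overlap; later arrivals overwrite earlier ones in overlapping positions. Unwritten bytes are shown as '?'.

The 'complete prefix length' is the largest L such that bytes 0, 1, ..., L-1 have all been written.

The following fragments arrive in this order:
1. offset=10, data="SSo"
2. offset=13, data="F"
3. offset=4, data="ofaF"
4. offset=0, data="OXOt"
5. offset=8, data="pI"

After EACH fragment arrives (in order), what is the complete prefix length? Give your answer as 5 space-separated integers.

Fragment 1: offset=10 data="SSo" -> buffer=??????????SSo? -> prefix_len=0
Fragment 2: offset=13 data="F" -> buffer=??????????SSoF -> prefix_len=0
Fragment 3: offset=4 data="ofaF" -> buffer=????ofaF??SSoF -> prefix_len=0
Fragment 4: offset=0 data="OXOt" -> buffer=OXOtofaF??SSoF -> prefix_len=8
Fragment 5: offset=8 data="pI" -> buffer=OXOtofaFpISSoF -> prefix_len=14

Answer: 0 0 0 8 14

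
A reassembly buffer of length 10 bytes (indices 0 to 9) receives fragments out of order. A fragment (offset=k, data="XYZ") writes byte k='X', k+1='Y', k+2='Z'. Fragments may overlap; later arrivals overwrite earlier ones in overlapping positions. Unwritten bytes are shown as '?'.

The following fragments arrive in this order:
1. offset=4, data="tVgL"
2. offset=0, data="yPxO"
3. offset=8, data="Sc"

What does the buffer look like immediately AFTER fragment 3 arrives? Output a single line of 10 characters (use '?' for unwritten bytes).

Fragment 1: offset=4 data="tVgL" -> buffer=????tVgL??
Fragment 2: offset=0 data="yPxO" -> buffer=yPxOtVgL??
Fragment 3: offset=8 data="Sc" -> buffer=yPxOtVgLSc

Answer: yPxOtVgLSc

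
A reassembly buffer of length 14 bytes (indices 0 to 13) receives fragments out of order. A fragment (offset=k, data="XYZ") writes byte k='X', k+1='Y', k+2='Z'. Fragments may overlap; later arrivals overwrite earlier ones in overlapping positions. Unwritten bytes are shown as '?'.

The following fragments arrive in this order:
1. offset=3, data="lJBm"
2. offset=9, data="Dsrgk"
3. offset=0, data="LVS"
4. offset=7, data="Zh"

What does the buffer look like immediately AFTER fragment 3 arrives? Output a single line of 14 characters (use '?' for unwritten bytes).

Fragment 1: offset=3 data="lJBm" -> buffer=???lJBm???????
Fragment 2: offset=9 data="Dsrgk" -> buffer=???lJBm??Dsrgk
Fragment 3: offset=0 data="LVS" -> buffer=LVSlJBm??Dsrgk

Answer: LVSlJBm??Dsrgk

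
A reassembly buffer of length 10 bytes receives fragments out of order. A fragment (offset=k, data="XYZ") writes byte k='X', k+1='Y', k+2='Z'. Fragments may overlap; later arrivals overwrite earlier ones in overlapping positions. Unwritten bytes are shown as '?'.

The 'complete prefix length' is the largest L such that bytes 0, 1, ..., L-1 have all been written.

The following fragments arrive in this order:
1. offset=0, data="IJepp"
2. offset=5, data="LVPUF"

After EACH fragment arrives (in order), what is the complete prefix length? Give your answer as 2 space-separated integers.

Answer: 5 10

Derivation:
Fragment 1: offset=0 data="IJepp" -> buffer=IJepp????? -> prefix_len=5
Fragment 2: offset=5 data="LVPUF" -> buffer=IJeppLVPUF -> prefix_len=10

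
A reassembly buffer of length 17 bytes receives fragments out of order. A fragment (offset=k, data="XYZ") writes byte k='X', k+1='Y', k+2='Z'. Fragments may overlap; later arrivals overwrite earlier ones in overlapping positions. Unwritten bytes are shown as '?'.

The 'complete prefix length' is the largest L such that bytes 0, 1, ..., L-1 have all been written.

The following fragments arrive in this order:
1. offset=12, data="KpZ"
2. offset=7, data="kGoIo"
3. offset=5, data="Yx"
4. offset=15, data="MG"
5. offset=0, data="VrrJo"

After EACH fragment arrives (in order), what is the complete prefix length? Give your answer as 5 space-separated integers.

Fragment 1: offset=12 data="KpZ" -> buffer=????????????KpZ?? -> prefix_len=0
Fragment 2: offset=7 data="kGoIo" -> buffer=???????kGoIoKpZ?? -> prefix_len=0
Fragment 3: offset=5 data="Yx" -> buffer=?????YxkGoIoKpZ?? -> prefix_len=0
Fragment 4: offset=15 data="MG" -> buffer=?????YxkGoIoKpZMG -> prefix_len=0
Fragment 5: offset=0 data="VrrJo" -> buffer=VrrJoYxkGoIoKpZMG -> prefix_len=17

Answer: 0 0 0 0 17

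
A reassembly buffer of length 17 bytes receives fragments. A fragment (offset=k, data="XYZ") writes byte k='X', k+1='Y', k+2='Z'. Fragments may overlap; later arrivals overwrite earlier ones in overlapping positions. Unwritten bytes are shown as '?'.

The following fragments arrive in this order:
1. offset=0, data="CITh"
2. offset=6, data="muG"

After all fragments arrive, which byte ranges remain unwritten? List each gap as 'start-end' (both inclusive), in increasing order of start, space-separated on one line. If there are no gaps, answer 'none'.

Answer: 4-5 9-16

Derivation:
Fragment 1: offset=0 len=4
Fragment 2: offset=6 len=3
Gaps: 4-5 9-16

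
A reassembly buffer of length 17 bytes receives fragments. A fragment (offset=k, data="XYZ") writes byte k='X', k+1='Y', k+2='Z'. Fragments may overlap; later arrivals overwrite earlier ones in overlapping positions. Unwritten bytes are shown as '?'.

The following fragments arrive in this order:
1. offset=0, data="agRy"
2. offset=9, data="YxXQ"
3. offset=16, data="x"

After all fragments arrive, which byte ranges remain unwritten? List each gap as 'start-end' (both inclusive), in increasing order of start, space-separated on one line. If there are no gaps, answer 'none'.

Fragment 1: offset=0 len=4
Fragment 2: offset=9 len=4
Fragment 3: offset=16 len=1
Gaps: 4-8 13-15

Answer: 4-8 13-15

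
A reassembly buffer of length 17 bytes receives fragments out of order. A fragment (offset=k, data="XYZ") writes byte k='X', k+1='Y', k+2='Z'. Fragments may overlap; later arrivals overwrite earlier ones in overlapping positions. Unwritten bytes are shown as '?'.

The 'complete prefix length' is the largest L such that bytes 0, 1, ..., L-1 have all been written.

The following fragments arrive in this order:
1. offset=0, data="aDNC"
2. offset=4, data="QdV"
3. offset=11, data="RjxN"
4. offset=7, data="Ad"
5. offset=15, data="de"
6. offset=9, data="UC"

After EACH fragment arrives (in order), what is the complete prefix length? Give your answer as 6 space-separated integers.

Answer: 4 7 7 9 9 17

Derivation:
Fragment 1: offset=0 data="aDNC" -> buffer=aDNC????????????? -> prefix_len=4
Fragment 2: offset=4 data="QdV" -> buffer=aDNCQdV?????????? -> prefix_len=7
Fragment 3: offset=11 data="RjxN" -> buffer=aDNCQdV????RjxN?? -> prefix_len=7
Fragment 4: offset=7 data="Ad" -> buffer=aDNCQdVAd??RjxN?? -> prefix_len=9
Fragment 5: offset=15 data="de" -> buffer=aDNCQdVAd??RjxNde -> prefix_len=9
Fragment 6: offset=9 data="UC" -> buffer=aDNCQdVAdUCRjxNde -> prefix_len=17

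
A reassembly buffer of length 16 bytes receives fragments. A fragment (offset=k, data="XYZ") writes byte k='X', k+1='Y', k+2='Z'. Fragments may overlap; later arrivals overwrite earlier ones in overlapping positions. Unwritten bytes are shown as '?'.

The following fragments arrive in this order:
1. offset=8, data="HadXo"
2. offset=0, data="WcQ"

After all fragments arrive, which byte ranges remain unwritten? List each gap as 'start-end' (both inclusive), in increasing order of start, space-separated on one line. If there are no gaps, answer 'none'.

Fragment 1: offset=8 len=5
Fragment 2: offset=0 len=3
Gaps: 3-7 13-15

Answer: 3-7 13-15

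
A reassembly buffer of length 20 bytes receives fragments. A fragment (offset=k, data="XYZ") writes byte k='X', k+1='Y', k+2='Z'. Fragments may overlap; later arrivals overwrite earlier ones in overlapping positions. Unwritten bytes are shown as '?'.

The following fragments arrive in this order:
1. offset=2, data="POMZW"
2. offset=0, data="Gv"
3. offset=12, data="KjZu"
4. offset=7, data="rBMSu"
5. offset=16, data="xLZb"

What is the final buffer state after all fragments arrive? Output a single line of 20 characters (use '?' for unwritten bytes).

Fragment 1: offset=2 data="POMZW" -> buffer=??POMZW?????????????
Fragment 2: offset=0 data="Gv" -> buffer=GvPOMZW?????????????
Fragment 3: offset=12 data="KjZu" -> buffer=GvPOMZW?????KjZu????
Fragment 4: offset=7 data="rBMSu" -> buffer=GvPOMZWrBMSuKjZu????
Fragment 5: offset=16 data="xLZb" -> buffer=GvPOMZWrBMSuKjZuxLZb

Answer: GvPOMZWrBMSuKjZuxLZb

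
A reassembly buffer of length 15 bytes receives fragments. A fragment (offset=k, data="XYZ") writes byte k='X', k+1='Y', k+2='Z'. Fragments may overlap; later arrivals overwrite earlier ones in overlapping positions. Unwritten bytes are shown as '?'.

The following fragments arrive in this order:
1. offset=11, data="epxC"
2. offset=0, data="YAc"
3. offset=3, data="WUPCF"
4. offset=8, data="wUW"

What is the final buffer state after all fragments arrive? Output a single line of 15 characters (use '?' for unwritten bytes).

Fragment 1: offset=11 data="epxC" -> buffer=???????????epxC
Fragment 2: offset=0 data="YAc" -> buffer=YAc????????epxC
Fragment 3: offset=3 data="WUPCF" -> buffer=YAcWUPCF???epxC
Fragment 4: offset=8 data="wUW" -> buffer=YAcWUPCFwUWepxC

Answer: YAcWUPCFwUWepxC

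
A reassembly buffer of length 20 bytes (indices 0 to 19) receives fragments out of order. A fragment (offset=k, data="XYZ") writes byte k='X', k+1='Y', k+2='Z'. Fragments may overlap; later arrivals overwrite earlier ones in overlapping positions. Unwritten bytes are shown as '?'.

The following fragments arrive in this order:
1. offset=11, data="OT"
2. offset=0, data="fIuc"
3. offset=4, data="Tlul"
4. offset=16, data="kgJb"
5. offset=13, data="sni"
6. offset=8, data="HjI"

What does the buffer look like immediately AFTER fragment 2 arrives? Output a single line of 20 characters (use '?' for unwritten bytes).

Answer: fIuc???????OT???????

Derivation:
Fragment 1: offset=11 data="OT" -> buffer=???????????OT???????
Fragment 2: offset=0 data="fIuc" -> buffer=fIuc???????OT???????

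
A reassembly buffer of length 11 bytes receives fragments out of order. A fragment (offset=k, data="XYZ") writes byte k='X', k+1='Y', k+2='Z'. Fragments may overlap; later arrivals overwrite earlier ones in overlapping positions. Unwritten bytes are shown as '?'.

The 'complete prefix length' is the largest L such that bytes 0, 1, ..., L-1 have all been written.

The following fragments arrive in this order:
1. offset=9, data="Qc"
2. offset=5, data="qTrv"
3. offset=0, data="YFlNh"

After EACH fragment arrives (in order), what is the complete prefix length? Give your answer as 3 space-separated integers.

Fragment 1: offset=9 data="Qc" -> buffer=?????????Qc -> prefix_len=0
Fragment 2: offset=5 data="qTrv" -> buffer=?????qTrvQc -> prefix_len=0
Fragment 3: offset=0 data="YFlNh" -> buffer=YFlNhqTrvQc -> prefix_len=11

Answer: 0 0 11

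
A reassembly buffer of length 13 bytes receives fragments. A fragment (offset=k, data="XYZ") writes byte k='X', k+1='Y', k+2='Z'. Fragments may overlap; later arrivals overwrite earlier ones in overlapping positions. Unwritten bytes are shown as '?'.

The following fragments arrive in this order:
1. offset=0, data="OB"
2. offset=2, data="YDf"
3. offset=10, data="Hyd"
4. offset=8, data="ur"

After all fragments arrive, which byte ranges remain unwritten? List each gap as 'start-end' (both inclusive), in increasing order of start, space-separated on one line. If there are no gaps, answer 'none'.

Answer: 5-7

Derivation:
Fragment 1: offset=0 len=2
Fragment 2: offset=2 len=3
Fragment 3: offset=10 len=3
Fragment 4: offset=8 len=2
Gaps: 5-7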